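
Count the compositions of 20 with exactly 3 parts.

171

By stars and bars with positive parts, the count is C(19,2) = 171.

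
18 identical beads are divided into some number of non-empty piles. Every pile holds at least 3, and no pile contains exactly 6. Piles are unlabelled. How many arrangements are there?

24

Listing the qualifying partitions of 18:
18
15,3
14,4
13,5
12,3,3
11,7
11,4,3
10,8
10,5,3
10,4,4
9,9
9,5,4
9,3,3,3
8,7,3
8,5,5
8,4,3,3
7,7,4
7,5,3,3
7,4,4,3
5,5,5,3
5,5,4,4
5,4,3,3,3
4,4,4,3,3
3,3,3,3,3,3
That's 24 in total.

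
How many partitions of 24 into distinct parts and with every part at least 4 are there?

Enumerating:
24
20,4
19,5
18,6
17,7
16,8
15,9
15,5,4
14,10
14,6,4
13,11
13,7,4
13,6,5
12,8,4
12,7,5
11,9,4
11,8,5
11,7,6
10,9,5
10,8,6
9,8,7
9,6,5,4
8,7,5,4

23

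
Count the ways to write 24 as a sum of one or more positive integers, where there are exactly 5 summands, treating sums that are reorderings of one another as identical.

164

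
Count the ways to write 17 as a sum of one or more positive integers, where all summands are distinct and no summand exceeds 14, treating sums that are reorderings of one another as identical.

A partial list (first 12 by largest part):
14,3
14,2,1
13,4
13,3,1
12,5
12,4,1
12,3,2
11,6
11,5,1
11,4,2
11,3,2,1
10,7
…and 23 more, for 35 total.

35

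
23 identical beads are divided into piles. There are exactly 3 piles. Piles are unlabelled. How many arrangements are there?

44

A partial list (first 12 by largest part):
21, 1, 1
20, 2, 1
19, 3, 1
19, 2, 2
18, 4, 1
18, 3, 2
17, 5, 1
17, 4, 2
17, 3, 3
16, 6, 1
16, 5, 2
16, 4, 3
…and 32 more, for 44 total.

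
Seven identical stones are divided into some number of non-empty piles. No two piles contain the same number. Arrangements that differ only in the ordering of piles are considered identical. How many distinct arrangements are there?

The partitions of 7 that satisfy the conditions:
7
1,6
2,5
3,4
1,2,4

5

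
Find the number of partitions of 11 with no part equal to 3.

34

There are too many to list fully; the first 12 (by largest part) are:
11
10, 1
9, 2
9, 1, 1
8, 2, 1
8, 1, 1, 1
7, 4
7, 2, 2
7, 2, 1, 1
7, 1, 1, 1, 1
6, 5
6, 4, 1
…and 22 more, for 34 total.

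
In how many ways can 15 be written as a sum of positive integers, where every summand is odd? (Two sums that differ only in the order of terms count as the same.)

There are too many to list fully; the first 12 (by largest part) are:
15
13, 1, 1
11, 3, 1
11, 1, 1, 1, 1
9, 5, 1
9, 3, 3
9, 3, 1, 1, 1
9, 1, 1, 1, 1, 1, 1
7, 7, 1
7, 5, 3
7, 5, 1, 1, 1
7, 3, 3, 1, 1
…and 15 more, for 27 total.

27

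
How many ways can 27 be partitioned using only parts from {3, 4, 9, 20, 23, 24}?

Enumerating:
24 + 3
23 + 4
20 + 4 + 3
9 + 9 + 9
9 + 9 + 3 + 3 + 3
9 + 4 + 4 + 4 + 3 + 3
9 + 3 + 3 + 3 + 3 + 3 + 3
4 + 4 + 4 + 4 + 4 + 4 + 3
4 + 4 + 4 + 3 + 3 + 3 + 3 + 3
3 + 3 + 3 + 3 + 3 + 3 + 3 + 3 + 3
That's 10 in total.

10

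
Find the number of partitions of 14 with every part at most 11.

131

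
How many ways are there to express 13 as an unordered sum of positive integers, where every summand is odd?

They are:
13
11,1,1
9,3,1
9,1,1,1,1
7,5,1
7,3,3
7,3,1,1,1
7,1,1,1,1,1,1
5,5,3
5,5,1,1,1
5,3,3,1,1
5,3,1,1,1,1,1
5,1,1,1,1,1,1,1,1
3,3,3,3,1
3,3,3,1,1,1,1
3,3,1,1,1,1,1,1,1
3,1,1,1,1,1,1,1,1,1,1
1,1,1,1,1,1,1,1,1,1,1,1,1

18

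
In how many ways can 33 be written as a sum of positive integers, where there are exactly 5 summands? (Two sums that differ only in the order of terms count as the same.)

A full systematic count gives 540.

540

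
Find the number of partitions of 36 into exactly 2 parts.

18

Listing the qualifying partitions of 36:
35, 1
34, 2
33, 3
32, 4
31, 5
30, 6
29, 7
28, 8
27, 9
26, 10
25, 11
24, 12
23, 13
22, 14
21, 15
20, 16
19, 17
18, 18
Counting gives 18.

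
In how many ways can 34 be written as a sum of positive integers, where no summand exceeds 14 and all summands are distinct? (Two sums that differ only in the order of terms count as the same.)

Enumerating by decreasing first part gives 216 partitions in all.

216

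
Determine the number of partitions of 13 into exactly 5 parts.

18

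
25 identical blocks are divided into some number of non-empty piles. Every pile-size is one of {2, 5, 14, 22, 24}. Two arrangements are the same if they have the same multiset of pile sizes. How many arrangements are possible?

Enumerating:
14, 5, 2, 2, 2
5, 5, 5, 5, 5
5, 5, 5, 2, 2, 2, 2, 2
5, 2, 2, 2, 2, 2, 2, 2, 2, 2, 2

4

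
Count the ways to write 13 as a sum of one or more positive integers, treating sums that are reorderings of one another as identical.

101

Direct enumeration gives 101 partitions.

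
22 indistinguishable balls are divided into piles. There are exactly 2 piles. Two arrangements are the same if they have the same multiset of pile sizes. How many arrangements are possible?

11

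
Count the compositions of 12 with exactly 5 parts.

Equivalently, choose which 4 of the 11 gaps become plus signs: C(11,4) = 330.

330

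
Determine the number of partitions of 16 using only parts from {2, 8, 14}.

4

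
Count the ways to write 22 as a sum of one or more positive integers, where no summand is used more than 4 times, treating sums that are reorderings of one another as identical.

Enumerating by decreasing first part gives 628 partitions in all.

628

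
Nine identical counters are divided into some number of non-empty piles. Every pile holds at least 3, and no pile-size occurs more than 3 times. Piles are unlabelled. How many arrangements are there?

4

Listing the qualifying partitions of 9:
9
6+3
5+4
3+3+3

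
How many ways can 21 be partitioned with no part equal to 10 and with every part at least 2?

Systematic enumeration (by largest part, then next-largest, …) yields 151.

151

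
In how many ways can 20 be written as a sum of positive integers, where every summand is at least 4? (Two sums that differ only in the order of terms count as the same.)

24

Enumerating:
20
16 + 4
15 + 5
14 + 6
13 + 7
12 + 8
12 + 4 + 4
11 + 9
11 + 5 + 4
10 + 10
10 + 6 + 4
10 + 5 + 5
9 + 7 + 4
9 + 6 + 5
8 + 8 + 4
8 + 7 + 5
8 + 6 + 6
8 + 4 + 4 + 4
7 + 7 + 6
7 + 5 + 4 + 4
6 + 6 + 4 + 4
6 + 5 + 5 + 4
5 + 5 + 5 + 5
4 + 4 + 4 + 4 + 4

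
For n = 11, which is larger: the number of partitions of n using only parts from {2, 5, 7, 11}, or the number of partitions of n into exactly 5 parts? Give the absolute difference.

7

Partitions of 11 using only parts from {2, 5, 7, 11}: 3.
Partitions of 11 into exactly 5 parts: 10.
|3 − 10| = 7.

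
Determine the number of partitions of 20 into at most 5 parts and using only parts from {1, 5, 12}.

2

Enumerating:
12 + 5 + 1 + 1 + 1
5 + 5 + 5 + 5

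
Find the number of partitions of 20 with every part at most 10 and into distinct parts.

31

There are too many to list fully; the first 12 (by largest part) are:
10 + 9 + 1
10 + 8 + 2
10 + 7 + 3
10 + 7 + 2 + 1
10 + 6 + 4
10 + 6 + 3 + 1
10 + 5 + 4 + 1
10 + 5 + 3 + 2
10 + 4 + 3 + 2 + 1
9 + 8 + 3
9 + 8 + 2 + 1
9 + 7 + 4
…and 19 more, for 31 total.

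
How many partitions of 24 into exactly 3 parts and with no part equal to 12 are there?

42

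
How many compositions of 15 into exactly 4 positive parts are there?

By stars and bars with positive parts, the count is C(14,3) = 364.

364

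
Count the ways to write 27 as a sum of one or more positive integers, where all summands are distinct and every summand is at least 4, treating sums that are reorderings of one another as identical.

A partial list (first 12 by largest part):
27
23, 4
22, 5
21, 6
20, 7
19, 8
18, 9
18, 5, 4
17, 10
17, 6, 4
16, 11
16, 7, 4
…and 24 more, for 36 total.

36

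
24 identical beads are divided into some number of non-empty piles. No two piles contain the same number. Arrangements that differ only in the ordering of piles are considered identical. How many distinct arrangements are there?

122

Counting exhaustively, 122 partitions satisfy the conditions.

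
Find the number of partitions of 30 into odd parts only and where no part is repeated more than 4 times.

There are 135 such partitions.

135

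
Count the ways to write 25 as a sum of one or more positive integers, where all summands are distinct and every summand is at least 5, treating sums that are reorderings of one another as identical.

17

They are:
25
20, 5
19, 6
18, 7
17, 8
16, 9
15, 10
14, 11
14, 6, 5
13, 12
13, 7, 5
12, 8, 5
12, 7, 6
11, 9, 5
11, 8, 6
10, 9, 6
10, 8, 7
That's 17 in total.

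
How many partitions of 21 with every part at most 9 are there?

598

A full systematic count gives 598.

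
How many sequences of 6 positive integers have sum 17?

4368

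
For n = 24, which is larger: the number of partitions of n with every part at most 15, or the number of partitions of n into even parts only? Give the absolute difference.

1431

Partitions of 24 with every part at most 15: 1508.
Partitions of 24 into even parts only: 77.
|1508 − 77| = 1431.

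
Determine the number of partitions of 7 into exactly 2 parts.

3

The partitions of 7 that satisfy the conditions:
1 + 6
2 + 5
3 + 4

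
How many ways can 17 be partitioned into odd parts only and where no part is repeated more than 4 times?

Listing the qualifying partitions of 17:
17
15 + 1 + 1
13 + 3 + 1
13 + 1 + 1 + 1 + 1
11 + 5 + 1
11 + 3 + 3
11 + 3 + 1 + 1 + 1
9 + 7 + 1
9 + 5 + 3
9 + 5 + 1 + 1 + 1
9 + 3 + 3 + 1 + 1
7 + 7 + 3
7 + 7 + 1 + 1 + 1
7 + 5 + 5
7 + 5 + 3 + 1 + 1
7 + 3 + 3 + 3 + 1
7 + 3 + 3 + 1 + 1 + 1 + 1
5 + 5 + 5 + 1 + 1
5 + 5 + 3 + 3 + 1
5 + 5 + 3 + 1 + 1 + 1 + 1
5 + 3 + 3 + 3 + 3
5 + 3 + 3 + 3 + 1 + 1 + 1
That's 22 in total.

22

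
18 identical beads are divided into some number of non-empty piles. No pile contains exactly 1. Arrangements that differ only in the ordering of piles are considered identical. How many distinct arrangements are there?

88

There are 88 such partitions.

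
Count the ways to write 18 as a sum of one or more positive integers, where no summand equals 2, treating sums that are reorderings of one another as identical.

154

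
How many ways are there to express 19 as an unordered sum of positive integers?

490

Direct enumeration gives 490 partitions.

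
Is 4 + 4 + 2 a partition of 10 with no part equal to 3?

Yes

The parts sum to 10, and the condition 'no summand equals 3' holds.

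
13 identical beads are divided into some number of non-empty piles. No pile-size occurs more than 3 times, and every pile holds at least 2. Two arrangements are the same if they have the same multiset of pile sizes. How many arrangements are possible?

They are:
13
11, 2
10, 3
9, 4
9, 2, 2
8, 5
8, 3, 2
7, 6
7, 4, 2
7, 3, 3
7, 2, 2, 2
6, 5, 2
6, 4, 3
6, 3, 2, 2
5, 5, 3
5, 4, 4
5, 4, 2, 2
5, 3, 3, 2
4, 4, 3, 2
4, 3, 3, 3
4, 3, 2, 2, 2
3, 3, 3, 2, 2
Counting gives 22.

22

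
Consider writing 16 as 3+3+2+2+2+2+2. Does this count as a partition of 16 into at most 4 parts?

The parts sum to 16, and the condition 'there are at most 4 summands' is violated.

No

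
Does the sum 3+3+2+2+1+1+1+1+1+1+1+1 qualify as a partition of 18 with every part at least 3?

No

The parts sum to 18, and the condition 'every summand is at least 3' is violated.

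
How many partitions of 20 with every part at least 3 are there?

49

There are too many to list fully; the first 12 (by largest part) are:
20
17 + 3
16 + 4
15 + 5
14 + 6
14 + 3 + 3
13 + 7
13 + 4 + 3
12 + 8
12 + 5 + 3
12 + 4 + 4
11 + 9
…and 37 more, for 49 total.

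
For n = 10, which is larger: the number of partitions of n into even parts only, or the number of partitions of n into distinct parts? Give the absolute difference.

Partitions of 10 into even parts only: 7.
Partitions of 10 into distinct parts: 10.
|7 − 10| = 3.

3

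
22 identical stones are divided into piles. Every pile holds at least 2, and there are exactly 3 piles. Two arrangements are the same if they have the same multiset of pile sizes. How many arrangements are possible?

30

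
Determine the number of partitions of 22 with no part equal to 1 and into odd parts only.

The partitions of 22 that satisfy the conditions:
19,3
17,5
15,7
13,9
13,3,3,3
11,11
11,5,3,3
9,7,3,3
9,5,5,3
7,7,5,3
7,5,5,5
7,3,3,3,3,3
5,5,3,3,3,3

13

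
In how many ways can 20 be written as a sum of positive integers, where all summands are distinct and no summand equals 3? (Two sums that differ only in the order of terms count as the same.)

A partial list (first 12 by largest part):
20
1+19
2+18
1+2+17
4+16
5+15
1+4+15
6+14
1+5+14
2+4+14
7+13
1+6+13
…and 28 more, for 40 total.

40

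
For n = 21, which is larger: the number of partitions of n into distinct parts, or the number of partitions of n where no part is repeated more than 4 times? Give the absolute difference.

429

Partitions of 21 into distinct parts: 76.
Partitions of 21 where no part is repeated more than 4 times: 505.
|76 − 505| = 429.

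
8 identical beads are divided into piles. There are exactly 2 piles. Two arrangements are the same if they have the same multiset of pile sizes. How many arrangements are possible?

Enumerating:
1,7
2,6
3,5
4,4
Counting gives 4.

4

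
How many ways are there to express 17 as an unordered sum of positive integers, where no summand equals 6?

241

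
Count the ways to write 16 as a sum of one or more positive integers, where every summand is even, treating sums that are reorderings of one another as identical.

They are:
16
2, 14
4, 12
2, 2, 12
6, 10
2, 4, 10
2, 2, 2, 10
8, 8
2, 6, 8
4, 4, 8
2, 2, 4, 8
2, 2, 2, 2, 8
4, 6, 6
2, 2, 6, 6
2, 4, 4, 6
2, 2, 2, 4, 6
2, 2, 2, 2, 2, 6
4, 4, 4, 4
2, 2, 4, 4, 4
2, 2, 2, 2, 4, 4
2, 2, 2, 2, 2, 2, 4
2, 2, 2, 2, 2, 2, 2, 2

22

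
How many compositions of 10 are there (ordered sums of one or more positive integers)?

512

Each of the 9 gaps between 10 units is either a break or not: 2^9 = 512.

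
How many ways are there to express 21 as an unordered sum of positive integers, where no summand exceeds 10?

653

There are 653 such partitions.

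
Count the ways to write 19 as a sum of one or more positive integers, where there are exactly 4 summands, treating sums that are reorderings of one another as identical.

54

There are too many to list fully; the first 12 (by largest part) are:
1, 1, 1, 16
1, 1, 2, 15
1, 1, 3, 14
1, 2, 2, 14
1, 1, 4, 13
1, 2, 3, 13
2, 2, 2, 13
1, 1, 5, 12
1, 2, 4, 12
1, 3, 3, 12
2, 2, 3, 12
1, 1, 6, 11
…and 42 more, for 54 total.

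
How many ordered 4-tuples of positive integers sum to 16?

455

By stars and bars with positive parts, the count is C(15,3) = 455.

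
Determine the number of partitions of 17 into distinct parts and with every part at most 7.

7

The partitions of 17 that satisfy the conditions:
7,6,4
7,6,3,1
7,5,4,1
7,5,3,2
7,4,3,2,1
6,5,4,2
6,5,3,2,1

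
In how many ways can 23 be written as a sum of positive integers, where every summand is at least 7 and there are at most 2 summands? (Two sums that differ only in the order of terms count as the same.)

6

The partitions of 23 that satisfy the conditions:
23
7 + 16
8 + 15
9 + 14
10 + 13
11 + 12
That's 6 in total.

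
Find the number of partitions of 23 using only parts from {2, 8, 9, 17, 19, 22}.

4

Enumerating:
19+2+2
17+2+2+2
9+8+2+2+2
9+2+2+2+2+2+2+2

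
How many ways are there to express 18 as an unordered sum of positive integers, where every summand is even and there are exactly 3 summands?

They are:
14+2+2
12+4+2
10+6+2
10+4+4
8+8+2
8+6+4
6+6+6

7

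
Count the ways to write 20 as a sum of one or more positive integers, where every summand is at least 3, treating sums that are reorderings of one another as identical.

49

A partial list (first 12 by largest part):
20
17, 3
16, 4
15, 5
14, 6
14, 3, 3
13, 7
13, 4, 3
12, 8
12, 5, 3
12, 4, 4
11, 9
…and 37 more, for 49 total.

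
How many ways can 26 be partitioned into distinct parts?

165

Enumerating by decreasing first part gives 165 partitions in all.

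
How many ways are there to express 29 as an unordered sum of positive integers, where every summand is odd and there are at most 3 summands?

22

Enumerating:
29
27,1,1
25,3,1
23,5,1
23,3,3
21,7,1
21,5,3
19,9,1
19,7,3
19,5,5
17,11,1
17,9,3
17,7,5
15,13,1
15,11,3
15,9,5
15,7,7
13,13,3
13,11,5
13,9,7
11,11,7
11,9,9
Counting gives 22.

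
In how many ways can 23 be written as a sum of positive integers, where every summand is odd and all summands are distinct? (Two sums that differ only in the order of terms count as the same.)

Enumerating:
23
19,3,1
17,5,1
15,7,1
15,5,3
13,9,1
13,7,3
11,9,3
11,7,5
That's 9 in total.

9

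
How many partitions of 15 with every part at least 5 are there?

5

Listing the qualifying partitions of 15:
15
10,5
9,6
8,7
5,5,5
That's 5 in total.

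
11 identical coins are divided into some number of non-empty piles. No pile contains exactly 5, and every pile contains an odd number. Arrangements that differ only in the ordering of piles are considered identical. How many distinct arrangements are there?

8

Listing the qualifying partitions of 11:
11
9,1,1
7,3,1
7,1,1,1,1
3,3,3,1,1
3,3,1,1,1,1,1
3,1,1,1,1,1,1,1,1
1,1,1,1,1,1,1,1,1,1,1
That's 8 in total.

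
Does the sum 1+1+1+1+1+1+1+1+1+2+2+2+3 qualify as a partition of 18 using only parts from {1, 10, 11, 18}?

The parts sum to 18, and the condition 'each summand belongs to {1, 10, 11, 18}' is violated.

No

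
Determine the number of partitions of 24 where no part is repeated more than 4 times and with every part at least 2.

A full systematic count gives 276.

276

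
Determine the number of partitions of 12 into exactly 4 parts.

The partitions of 12 that satisfy the conditions:
9, 1, 1, 1
8, 2, 1, 1
7, 3, 1, 1
7, 2, 2, 1
6, 4, 1, 1
6, 3, 2, 1
6, 2, 2, 2
5, 5, 1, 1
5, 4, 2, 1
5, 3, 3, 1
5, 3, 2, 2
4, 4, 3, 1
4, 4, 2, 2
4, 3, 3, 2
3, 3, 3, 3
Counting gives 15.

15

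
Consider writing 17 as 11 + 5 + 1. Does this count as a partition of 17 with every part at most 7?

The parts sum to 17, and the condition 'no summand exceeds 7' is violated.

No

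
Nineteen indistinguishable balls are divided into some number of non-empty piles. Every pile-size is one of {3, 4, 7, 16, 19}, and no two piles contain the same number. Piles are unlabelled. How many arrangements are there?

2

They are:
19
3, 16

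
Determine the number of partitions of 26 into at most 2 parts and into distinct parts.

13

They are:
26
25, 1
24, 2
23, 3
22, 4
21, 5
20, 6
19, 7
18, 8
17, 9
16, 10
15, 11
14, 12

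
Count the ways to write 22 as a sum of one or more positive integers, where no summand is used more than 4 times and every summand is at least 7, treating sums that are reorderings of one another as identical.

7

They are:
22
7, 15
8, 14
9, 13
10, 12
11, 11
7, 7, 8
That's 7 in total.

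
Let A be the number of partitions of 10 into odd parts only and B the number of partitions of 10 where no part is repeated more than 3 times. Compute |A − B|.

Partitions of 10 into odd parts only: 10.
Partitions of 10 where no part is repeated more than 3 times: 29.
|10 − 29| = 19.

19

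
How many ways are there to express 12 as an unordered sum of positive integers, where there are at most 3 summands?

19

Listing the qualifying partitions of 12:
12
1 + 11
2 + 10
1 + 1 + 10
3 + 9
1 + 2 + 9
4 + 8
1 + 3 + 8
2 + 2 + 8
5 + 7
1 + 4 + 7
2 + 3 + 7
6 + 6
1 + 5 + 6
2 + 4 + 6
3 + 3 + 6
2 + 5 + 5
3 + 4 + 5
4 + 4 + 4
That's 19 in total.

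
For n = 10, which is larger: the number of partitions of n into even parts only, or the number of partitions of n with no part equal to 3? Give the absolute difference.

Partitions of 10 into even parts only: 7.
Partitions of 10 with no part equal to 3: 27.
|7 − 27| = 20.

20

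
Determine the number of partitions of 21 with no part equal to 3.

Systematic enumeration (by largest part, then next-largest, …) yields 407.

407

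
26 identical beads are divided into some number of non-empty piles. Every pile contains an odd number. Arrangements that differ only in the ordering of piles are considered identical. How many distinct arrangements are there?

165

A full systematic count gives 165.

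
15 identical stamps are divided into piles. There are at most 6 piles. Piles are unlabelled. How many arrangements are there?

110

Enumerating by decreasing first part gives 110 partitions in all.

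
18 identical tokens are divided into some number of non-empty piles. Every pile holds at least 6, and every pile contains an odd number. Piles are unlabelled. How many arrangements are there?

2

Listing the qualifying partitions of 18:
11 + 7
9 + 9
That's 2 in total.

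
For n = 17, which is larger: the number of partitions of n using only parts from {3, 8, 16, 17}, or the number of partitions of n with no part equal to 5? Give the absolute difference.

Partitions of 17 using only parts from {3, 8, 16, 17}: 2.
Partitions of 17 with no part equal to 5: 220.
|2 − 220| = 218.

218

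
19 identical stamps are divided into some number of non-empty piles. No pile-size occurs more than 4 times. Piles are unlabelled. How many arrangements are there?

325

Direct enumeration gives 325 partitions.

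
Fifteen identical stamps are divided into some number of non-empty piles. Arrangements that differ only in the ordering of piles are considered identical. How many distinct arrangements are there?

Enumerating by decreasing first part gives 176 partitions in all.

176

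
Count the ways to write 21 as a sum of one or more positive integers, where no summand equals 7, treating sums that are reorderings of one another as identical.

657

Direct enumeration gives 657 partitions.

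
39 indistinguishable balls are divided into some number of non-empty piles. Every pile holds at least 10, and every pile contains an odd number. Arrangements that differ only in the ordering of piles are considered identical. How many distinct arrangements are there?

4

They are:
39
11+11+17
11+13+15
13+13+13
That's 4 in total.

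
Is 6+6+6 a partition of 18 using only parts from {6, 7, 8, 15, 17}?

The parts sum to 18, and the condition 'each summand belongs to {6, 7, 8, 15, 17}' holds.

Yes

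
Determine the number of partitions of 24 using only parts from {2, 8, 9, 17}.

Enumerating:
9,9,2,2,2
8,8,8
8,8,2,2,2,2
8,2,2,2,2,2,2,2,2
2,2,2,2,2,2,2,2,2,2,2,2
Counting gives 5.

5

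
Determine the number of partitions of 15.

A full systematic count gives 176.

176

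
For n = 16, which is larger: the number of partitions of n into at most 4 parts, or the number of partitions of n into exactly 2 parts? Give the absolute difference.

Partitions of 16 into at most 4 parts: 64.
Partitions of 16 into exactly 2 parts: 8.
|64 − 8| = 56.

56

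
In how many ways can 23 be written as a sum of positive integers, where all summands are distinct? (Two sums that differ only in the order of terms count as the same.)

Systematic enumeration (by largest part, then next-largest, …) yields 104.

104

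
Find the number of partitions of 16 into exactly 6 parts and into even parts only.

Listing the qualifying partitions of 16:
6+2+2+2+2+2
4+4+2+2+2+2
That's 2 in total.

2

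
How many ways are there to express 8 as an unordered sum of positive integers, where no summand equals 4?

17

Listing the qualifying partitions of 8:
8
7,1
6,2
6,1,1
5,3
5,2,1
5,1,1,1
3,3,2
3,3,1,1
3,2,2,1
3,2,1,1,1
3,1,1,1,1,1
2,2,2,2
2,2,2,1,1
2,2,1,1,1,1
2,1,1,1,1,1,1
1,1,1,1,1,1,1,1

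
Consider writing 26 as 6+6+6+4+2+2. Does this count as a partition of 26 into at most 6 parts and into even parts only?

Yes

The parts sum to 26, and the condition 'there are at most 6 summands' holds; the condition 'every summand is even' holds.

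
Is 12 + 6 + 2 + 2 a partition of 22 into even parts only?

The parts sum to 22, and the condition 'every summand is even' holds.

Yes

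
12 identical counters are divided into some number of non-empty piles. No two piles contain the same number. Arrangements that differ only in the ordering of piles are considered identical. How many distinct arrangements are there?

The partitions of 12 that satisfy the conditions:
12
11+1
10+2
9+3
9+2+1
8+4
8+3+1
7+5
7+4+1
7+3+2
6+5+1
6+4+2
6+3+2+1
5+4+3
5+4+2+1

15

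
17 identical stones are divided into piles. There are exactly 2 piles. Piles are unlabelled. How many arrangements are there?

8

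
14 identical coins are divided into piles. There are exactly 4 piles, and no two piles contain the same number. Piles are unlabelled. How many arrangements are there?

5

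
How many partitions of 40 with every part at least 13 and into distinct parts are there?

8

Listing the qualifying partitions of 40:
40
27,13
26,14
25,15
24,16
23,17
22,18
21,19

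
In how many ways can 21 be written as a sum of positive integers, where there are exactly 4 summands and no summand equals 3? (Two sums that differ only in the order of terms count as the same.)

There are too many to list fully; the first 12 (by largest part) are:
18 + 1 + 1 + 1
17 + 2 + 1 + 1
16 + 2 + 2 + 1
15 + 4 + 1 + 1
15 + 2 + 2 + 2
14 + 5 + 1 + 1
14 + 4 + 2 + 1
13 + 6 + 1 + 1
13 + 5 + 2 + 1
13 + 4 + 2 + 2
12 + 7 + 1 + 1
12 + 6 + 2 + 1
…and 33 more, for 45 total.

45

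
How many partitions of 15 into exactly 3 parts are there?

19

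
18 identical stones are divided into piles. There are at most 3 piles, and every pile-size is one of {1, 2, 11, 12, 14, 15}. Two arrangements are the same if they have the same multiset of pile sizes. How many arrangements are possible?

2

Enumerating:
1, 2, 15
2, 2, 14
That's 2 in total.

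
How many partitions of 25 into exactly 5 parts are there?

There are 192 such partitions.

192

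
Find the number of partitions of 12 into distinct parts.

Listing the qualifying partitions of 12:
12
11 + 1
10 + 2
9 + 3
9 + 2 + 1
8 + 4
8 + 3 + 1
7 + 5
7 + 4 + 1
7 + 3 + 2
6 + 5 + 1
6 + 4 + 2
6 + 3 + 2 + 1
5 + 4 + 3
5 + 4 + 2 + 1
That's 15 in total.

15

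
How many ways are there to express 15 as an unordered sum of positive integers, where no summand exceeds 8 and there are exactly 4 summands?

20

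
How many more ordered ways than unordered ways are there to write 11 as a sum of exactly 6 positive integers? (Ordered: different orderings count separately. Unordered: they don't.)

245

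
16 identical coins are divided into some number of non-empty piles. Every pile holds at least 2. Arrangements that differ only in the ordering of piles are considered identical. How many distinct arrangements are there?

55

A partial list (first 12 by largest part):
16
14 + 2
13 + 3
12 + 4
12 + 2 + 2
11 + 5
11 + 3 + 2
10 + 6
10 + 4 + 2
10 + 3 + 3
10 + 2 + 2 + 2
9 + 7
…and 43 more, for 55 total.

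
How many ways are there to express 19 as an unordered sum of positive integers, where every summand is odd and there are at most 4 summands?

The partitions of 19 that satisfy the conditions:
19
17, 1, 1
15, 3, 1
13, 5, 1
13, 3, 3
11, 7, 1
11, 5, 3
9, 9, 1
9, 7, 3
9, 5, 5
7, 7, 5
Counting gives 11.

11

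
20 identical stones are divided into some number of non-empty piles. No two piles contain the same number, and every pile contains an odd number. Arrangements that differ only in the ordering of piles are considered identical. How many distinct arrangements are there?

They are:
19, 1
17, 3
15, 5
13, 7
11, 9
11, 5, 3, 1
9, 7, 3, 1

7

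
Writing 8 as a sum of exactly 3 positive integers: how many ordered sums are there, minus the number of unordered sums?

Ordered (compositions into 3 parts): C(7,2) = 21.
Partitions of 8 into exactly 3 parts: 5.
Difference: 21 − 5 = 16.

16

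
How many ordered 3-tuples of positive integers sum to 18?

136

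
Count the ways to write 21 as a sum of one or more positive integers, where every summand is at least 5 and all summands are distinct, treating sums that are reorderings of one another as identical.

The partitions of 21 that satisfy the conditions:
21
16+5
15+6
14+7
13+8
12+9
11+10
10+6+5
9+7+5
8+7+6
That's 10 in total.

10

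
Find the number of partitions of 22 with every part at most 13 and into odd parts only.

There are 78 such partitions.

78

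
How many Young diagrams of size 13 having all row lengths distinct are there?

Enumerating:
13
12, 1
11, 2
10, 3
10, 2, 1
9, 4
9, 3, 1
8, 5
8, 4, 1
8, 3, 2
7, 6
7, 5, 1
7, 4, 2
7, 3, 2, 1
6, 5, 2
6, 4, 3
6, 4, 2, 1
5, 4, 3, 1
That's 18 in total.

18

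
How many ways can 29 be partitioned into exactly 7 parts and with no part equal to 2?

191

There are 191 such partitions.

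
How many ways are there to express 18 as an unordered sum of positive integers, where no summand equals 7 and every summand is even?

30

There are too many to list fully; the first 12 (by largest part) are:
18
16,2
14,4
14,2,2
12,6
12,4,2
12,2,2,2
10,8
10,6,2
10,4,4
10,4,2,2
10,2,2,2,2
…and 18 more, for 30 total.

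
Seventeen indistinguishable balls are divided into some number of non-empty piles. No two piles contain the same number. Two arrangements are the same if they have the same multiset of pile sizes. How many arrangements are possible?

There are too many to list fully; the first 12 (by largest part) are:
17
1,16
2,15
3,14
1,2,14
4,13
1,3,13
5,12
1,4,12
2,3,12
6,11
1,5,11
…and 26 more, for 38 total.

38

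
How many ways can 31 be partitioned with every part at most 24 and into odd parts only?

332

Enumerating by decreasing first part gives 332 partitions in all.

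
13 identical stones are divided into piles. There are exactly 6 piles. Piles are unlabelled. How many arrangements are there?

14

Listing the qualifying partitions of 13:
8 + 1 + 1 + 1 + 1 + 1
7 + 2 + 1 + 1 + 1 + 1
6 + 3 + 1 + 1 + 1 + 1
6 + 2 + 2 + 1 + 1 + 1
5 + 4 + 1 + 1 + 1 + 1
5 + 3 + 2 + 1 + 1 + 1
5 + 2 + 2 + 2 + 1 + 1
4 + 4 + 2 + 1 + 1 + 1
4 + 3 + 3 + 1 + 1 + 1
4 + 3 + 2 + 2 + 1 + 1
4 + 2 + 2 + 2 + 2 + 1
3 + 3 + 3 + 2 + 1 + 1
3 + 3 + 2 + 2 + 2 + 1
3 + 2 + 2 + 2 + 2 + 2
That's 14 in total.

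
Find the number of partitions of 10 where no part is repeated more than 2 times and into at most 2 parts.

6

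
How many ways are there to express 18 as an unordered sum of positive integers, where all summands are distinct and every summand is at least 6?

Listing the qualifying partitions of 18:
18
6,12
7,11
8,10

4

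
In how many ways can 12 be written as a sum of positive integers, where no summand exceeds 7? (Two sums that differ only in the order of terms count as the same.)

A partial list (first 12 by largest part):
5, 7
1, 4, 7
2, 3, 7
1, 1, 3, 7
1, 2, 2, 7
1, 1, 1, 2, 7
1, 1, 1, 1, 1, 7
6, 6
1, 5, 6
2, 4, 6
1, 1, 4, 6
3, 3, 6
…and 53 more, for 65 total.

65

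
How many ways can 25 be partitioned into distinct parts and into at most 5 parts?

A full systematic count gives 137.

137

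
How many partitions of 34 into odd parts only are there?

Enumerating by decreasing first part gives 512 partitions in all.

512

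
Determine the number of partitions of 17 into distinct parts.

38

A partial list (first 12 by largest part):
17
1+16
2+15
3+14
1+2+14
4+13
1+3+13
5+12
1+4+12
2+3+12
6+11
1+5+11
…and 26 more, for 38 total.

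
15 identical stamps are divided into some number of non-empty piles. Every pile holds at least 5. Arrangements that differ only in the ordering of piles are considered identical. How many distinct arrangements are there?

5

The partitions of 15 that satisfy the conditions:
15
10+5
9+6
8+7
5+5+5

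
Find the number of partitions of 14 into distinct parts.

22

Enumerating:
14
13+1
12+2
11+3
11+2+1
10+4
10+3+1
9+5
9+4+1
9+3+2
8+6
8+5+1
8+4+2
8+3+2+1
7+6+1
7+5+2
7+4+3
7+4+2+1
6+5+3
6+5+2+1
6+4+3+1
5+4+3+2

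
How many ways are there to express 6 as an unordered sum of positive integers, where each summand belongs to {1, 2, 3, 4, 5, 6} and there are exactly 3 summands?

Enumerating:
4, 1, 1
3, 2, 1
2, 2, 2

3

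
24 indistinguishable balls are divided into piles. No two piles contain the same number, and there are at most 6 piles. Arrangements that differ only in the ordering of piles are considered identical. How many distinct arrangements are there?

Counting exhaustively, 122 partitions satisfy the conditions.

122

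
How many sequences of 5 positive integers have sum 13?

Place 4 bars in the 12 internal gaps of a row of 13 dots: C(12,4) = 495.

495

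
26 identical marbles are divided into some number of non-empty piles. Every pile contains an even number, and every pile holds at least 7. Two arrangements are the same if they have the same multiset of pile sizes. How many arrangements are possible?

The partitions of 26 that satisfy the conditions:
26
18+8
16+10
14+12
10+8+8
Counting gives 5.

5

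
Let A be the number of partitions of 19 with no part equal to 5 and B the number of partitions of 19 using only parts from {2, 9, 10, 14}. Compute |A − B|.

353

Partitions of 19 with no part equal to 5: 355.
Partitions of 19 using only parts from {2, 9, 10, 14}: 2.
|355 − 2| = 353.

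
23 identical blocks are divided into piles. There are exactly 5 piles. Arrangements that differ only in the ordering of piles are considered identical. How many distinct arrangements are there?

141

Enumerating by decreasing first part gives 141 partitions in all.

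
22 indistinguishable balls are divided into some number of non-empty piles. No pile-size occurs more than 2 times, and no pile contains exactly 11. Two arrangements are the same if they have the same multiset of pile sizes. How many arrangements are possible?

Counting exhaustively, 270 partitions satisfy the conditions.

270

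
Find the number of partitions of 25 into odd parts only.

142

Counting exhaustively, 142 partitions satisfy the conditions.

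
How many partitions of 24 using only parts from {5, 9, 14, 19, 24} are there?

Enumerating:
24
19+5
14+5+5
9+5+5+5

4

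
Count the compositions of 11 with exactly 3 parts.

45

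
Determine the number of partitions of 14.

Enumerating by decreasing first part gives 135 partitions in all.

135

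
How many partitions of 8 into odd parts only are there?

6

The partitions of 8 that satisfy the conditions:
7+1
5+3
5+1+1+1
3+3+1+1
3+1+1+1+1+1
1+1+1+1+1+1+1+1
That's 6 in total.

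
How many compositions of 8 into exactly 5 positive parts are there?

35

Equivalently, choose which 4 of the 7 gaps become plus signs: C(7,4) = 35.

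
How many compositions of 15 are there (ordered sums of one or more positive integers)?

The number of compositions of n is 2^(n−1); here 2^14 = 16384.

16384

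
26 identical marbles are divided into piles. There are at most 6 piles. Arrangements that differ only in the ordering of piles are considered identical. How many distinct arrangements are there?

709

Counting exhaustively, 709 partitions satisfy the conditions.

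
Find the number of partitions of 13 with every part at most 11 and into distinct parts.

They are:
2, 11
3, 10
1, 2, 10
4, 9
1, 3, 9
5, 8
1, 4, 8
2, 3, 8
6, 7
1, 5, 7
2, 4, 7
1, 2, 3, 7
2, 5, 6
3, 4, 6
1, 2, 4, 6
1, 3, 4, 5

16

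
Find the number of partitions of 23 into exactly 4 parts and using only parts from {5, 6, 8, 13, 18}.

The partitions of 23 that satisfy the conditions:
5+5+5+8
5+6+6+6

2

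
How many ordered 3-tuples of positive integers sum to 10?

Equivalently, choose which 2 of the 9 gaps become plus signs: C(9,2) = 36.

36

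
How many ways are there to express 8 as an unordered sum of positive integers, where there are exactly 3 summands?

5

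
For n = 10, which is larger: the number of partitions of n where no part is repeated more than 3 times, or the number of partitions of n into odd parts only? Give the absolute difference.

19

Partitions of 10 where no part is repeated more than 3 times: 29.
Partitions of 10 into odd parts only: 10.
|29 − 10| = 19.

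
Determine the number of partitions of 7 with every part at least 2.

4

The partitions of 7 that satisfy the conditions:
7
5 + 2
4 + 3
3 + 2 + 2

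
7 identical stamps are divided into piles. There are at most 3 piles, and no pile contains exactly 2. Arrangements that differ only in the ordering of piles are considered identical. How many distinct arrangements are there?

5

The partitions of 7 that satisfy the conditions:
7
6,1
5,1,1
4,3
3,3,1
That's 5 in total.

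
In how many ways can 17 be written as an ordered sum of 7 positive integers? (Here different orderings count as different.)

Equivalently, choose which 6 of the 16 gaps become plus signs: C(16,6) = 8008.

8008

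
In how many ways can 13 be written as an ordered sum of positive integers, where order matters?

Each of the 12 gaps between 13 units is either a break or not: 2^12 = 4096.

4096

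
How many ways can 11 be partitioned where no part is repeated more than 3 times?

38

A partial list (first 12 by largest part):
11
1 + 10
2 + 9
1 + 1 + 9
3 + 8
1 + 2 + 8
1 + 1 + 1 + 8
4 + 7
1 + 3 + 7
2 + 2 + 7
1 + 1 + 2 + 7
5 + 6
…and 26 more, for 38 total.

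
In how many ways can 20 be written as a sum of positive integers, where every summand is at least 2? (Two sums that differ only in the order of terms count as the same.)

Counting exhaustively, 137 partitions satisfy the conditions.

137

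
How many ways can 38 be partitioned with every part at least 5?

236

Direct enumeration gives 236 partitions.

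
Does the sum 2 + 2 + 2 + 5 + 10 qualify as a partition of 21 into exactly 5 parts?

The parts sum to 21, and the condition 'there are exactly 5 summands' holds.

Yes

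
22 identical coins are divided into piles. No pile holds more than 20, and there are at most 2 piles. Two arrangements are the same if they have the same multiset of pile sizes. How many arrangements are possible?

10

They are:
20 + 2
19 + 3
18 + 4
17 + 5
16 + 6
15 + 7
14 + 8
13 + 9
12 + 10
11 + 11
Counting gives 10.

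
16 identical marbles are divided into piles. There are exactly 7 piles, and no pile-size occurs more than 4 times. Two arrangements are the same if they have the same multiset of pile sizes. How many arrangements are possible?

The partitions of 16 that satisfy the conditions:
8 + 2 + 2 + 1 + 1 + 1 + 1
7 + 3 + 2 + 1 + 1 + 1 + 1
7 + 2 + 2 + 2 + 1 + 1 + 1
6 + 4 + 2 + 1 + 1 + 1 + 1
6 + 3 + 3 + 1 + 1 + 1 + 1
6 + 3 + 2 + 2 + 1 + 1 + 1
6 + 2 + 2 + 2 + 2 + 1 + 1
5 + 5 + 2 + 1 + 1 + 1 + 1
5 + 4 + 3 + 1 + 1 + 1 + 1
5 + 4 + 2 + 2 + 1 + 1 + 1
5 + 3 + 3 + 2 + 1 + 1 + 1
5 + 3 + 2 + 2 + 2 + 1 + 1
4 + 4 + 4 + 1 + 1 + 1 + 1
4 + 4 + 3 + 2 + 1 + 1 + 1
4 + 4 + 2 + 2 + 2 + 1 + 1
4 + 3 + 3 + 3 + 1 + 1 + 1
4 + 3 + 3 + 2 + 2 + 1 + 1
4 + 3 + 2 + 2 + 2 + 2 + 1
3 + 3 + 3 + 3 + 2 + 1 + 1
3 + 3 + 3 + 2 + 2 + 2 + 1
Counting gives 20.

20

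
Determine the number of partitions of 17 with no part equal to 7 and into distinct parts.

30

There are too many to list fully; the first 12 (by largest part) are:
17
16+1
15+2
14+3
14+2+1
13+4
13+3+1
12+5
12+4+1
12+3+2
11+6
11+5+1
…and 18 more, for 30 total.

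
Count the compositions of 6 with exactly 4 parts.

10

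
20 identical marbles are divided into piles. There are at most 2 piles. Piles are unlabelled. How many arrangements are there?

11

The partitions of 20 that satisfy the conditions:
20
19,1
18,2
17,3
16,4
15,5
14,6
13,7
12,8
11,9
10,10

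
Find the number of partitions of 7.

The partitions of 7 that satisfy the conditions:
7
6,1
5,2
5,1,1
4,3
4,2,1
4,1,1,1
3,3,1
3,2,2
3,2,1,1
3,1,1,1,1
2,2,2,1
2,2,1,1,1
2,1,1,1,1,1
1,1,1,1,1,1,1

15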